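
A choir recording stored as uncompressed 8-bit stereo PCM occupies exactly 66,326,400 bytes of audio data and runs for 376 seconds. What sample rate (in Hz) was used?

88,200 Hz

Bytes = sample_rate × seconds × bytes_per_sample × channels.
sample_rate = 66,326,400 / (376 × 1 × 2) = 66,326,400 / 752 = 88,200 Hz.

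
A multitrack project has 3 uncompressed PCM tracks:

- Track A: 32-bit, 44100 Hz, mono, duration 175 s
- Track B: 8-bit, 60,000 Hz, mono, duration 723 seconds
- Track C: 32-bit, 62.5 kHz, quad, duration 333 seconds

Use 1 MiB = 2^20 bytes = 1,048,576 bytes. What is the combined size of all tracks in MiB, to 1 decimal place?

Track A: 44,100 × 175 × 4 × 1 = 30,870,000 bytes.
Track B: 60,000 × 723 × 1 × 1 = 43,380,000 bytes.
Track C: 62,500 × 333 × 4 × 4 = 333,000,000 bytes.
Total = 407,250,000 bytes = 388.4 MiB.

388.4 MiB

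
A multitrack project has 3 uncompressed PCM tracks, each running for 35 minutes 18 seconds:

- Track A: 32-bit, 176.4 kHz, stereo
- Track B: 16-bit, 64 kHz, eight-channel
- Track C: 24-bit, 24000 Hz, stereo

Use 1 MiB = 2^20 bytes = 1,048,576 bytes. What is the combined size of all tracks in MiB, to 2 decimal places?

35 minutes 18 seconds = 2,118 s.
Track A: 176,400 × 2,118 × 4 × 2 = 2,988,921,600 bytes.
Track B: 64,000 × 2,118 × 2 × 8 = 2,168,832,000 bytes.
Track C: 24,000 × 2,118 × 3 × 2 = 304,992,000 bytes.
Total = 5,462,745,600 bytes = 5209.68 MiB.

5209.68 MiB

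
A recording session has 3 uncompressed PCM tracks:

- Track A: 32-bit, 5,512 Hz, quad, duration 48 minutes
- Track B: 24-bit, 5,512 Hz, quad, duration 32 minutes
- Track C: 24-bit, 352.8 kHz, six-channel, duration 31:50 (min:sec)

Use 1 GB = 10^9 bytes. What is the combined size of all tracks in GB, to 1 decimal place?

12.5 GB

Track A: 48 minutes = 2,880 s; 5,512 × 2,880 × 4 × 4 = 253,992,960 bytes.
Track B: 32 minutes = 1,920 s; 5,512 × 1,920 × 3 × 4 = 126,996,480 bytes.
Track C: 31:50 (min:sec) = 1,910 s; 352,800 × 1,910 × 3 × 6 = 12,129,264,000 bytes.
Total = 12,510,253,440 bytes = 12.5 GB.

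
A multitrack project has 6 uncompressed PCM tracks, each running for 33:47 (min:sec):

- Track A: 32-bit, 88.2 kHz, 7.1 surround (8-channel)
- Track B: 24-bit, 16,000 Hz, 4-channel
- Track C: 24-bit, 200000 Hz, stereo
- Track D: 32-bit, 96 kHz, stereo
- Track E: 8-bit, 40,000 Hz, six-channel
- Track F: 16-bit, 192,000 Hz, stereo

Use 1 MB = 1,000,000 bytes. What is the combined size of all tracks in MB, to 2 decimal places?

33:47 (min:sec) = 2,027 s.
Track A: 88,200 × 2,027 × 4 × 8 = 5,721,004,800 bytes.
Track B: 16,000 × 2,027 × 3 × 4 = 389,184,000 bytes.
Track C: 200,000 × 2,027 × 3 × 2 = 2,432,400,000 bytes.
Track D: 96,000 × 2,027 × 4 × 2 = 1,556,736,000 bytes.
Track E: 40,000 × 2,027 × 1 × 6 = 486,480,000 bytes.
Track F: 192,000 × 2,027 × 2 × 2 = 1,556,736,000 bytes.
Total = 12,142,540,800 bytes = 12142.54 MB.

12142.54 MB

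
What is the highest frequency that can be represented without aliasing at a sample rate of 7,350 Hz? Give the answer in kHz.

Nyquist frequency = sample rate / 2 = 7,350 / 2 = 3.675 kHz.

3.675 kHz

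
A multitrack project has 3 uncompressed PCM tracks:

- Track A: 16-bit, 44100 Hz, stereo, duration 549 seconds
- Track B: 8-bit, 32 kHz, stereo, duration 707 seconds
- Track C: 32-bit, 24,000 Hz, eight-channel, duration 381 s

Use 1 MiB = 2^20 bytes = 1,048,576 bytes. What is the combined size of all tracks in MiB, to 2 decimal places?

414.56 MiB

Track A: 44,100 × 549 × 2 × 2 = 96,843,600 bytes.
Track B: 32,000 × 707 × 1 × 2 = 45,248,000 bytes.
Track C: 24,000 × 381 × 4 × 8 = 292,608,000 bytes.
Total = 434,699,600 bytes = 414.56 MiB.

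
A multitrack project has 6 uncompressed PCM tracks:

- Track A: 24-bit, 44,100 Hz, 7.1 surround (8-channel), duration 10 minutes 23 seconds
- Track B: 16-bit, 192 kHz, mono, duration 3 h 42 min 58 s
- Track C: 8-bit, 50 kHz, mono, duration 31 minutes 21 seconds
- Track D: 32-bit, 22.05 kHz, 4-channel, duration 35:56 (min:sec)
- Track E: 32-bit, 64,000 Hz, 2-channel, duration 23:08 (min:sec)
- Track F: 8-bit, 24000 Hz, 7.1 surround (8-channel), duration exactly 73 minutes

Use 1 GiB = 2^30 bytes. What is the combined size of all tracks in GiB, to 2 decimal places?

Track A: 10 minutes 23 seconds = 623 s; 44,100 × 623 × 3 × 8 = 659,383,200 bytes.
Track B: 3 h 42 min 58 s = 13,378 s; 192,000 × 13,378 × 2 × 1 = 5,137,152,000 bytes.
Track C: 31 minutes 21 seconds = 1,881 s; 50,000 × 1,881 × 1 × 1 = 94,050,000 bytes.
Track D: 35:56 (min:sec) = 2,156 s; 22,050 × 2,156 × 4 × 4 = 760,636,800 bytes.
Track E: 23:08 (min:sec) = 1,388 s; 64,000 × 1,388 × 4 × 2 = 710,656,000 bytes.
Track F: exactly 73 minutes = 4,380 s; 24,000 × 4,380 × 1 × 8 = 840,960,000 bytes.
Total = 8,202,838,000 bytes = 7.64 GiB.

7.64 GiB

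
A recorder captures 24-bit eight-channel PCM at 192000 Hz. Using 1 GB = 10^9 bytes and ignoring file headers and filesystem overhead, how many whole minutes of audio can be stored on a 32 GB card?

115 minutes

Uncompressed byte rate = 192,000 × 3 × 8 = 4,608,000 bytes/s.
Capacity = 32 × 1,000,000,000 = 32,000,000,000 bytes.
32,000,000,000 / 4,608,000 ≈ 6944.44 s → 115 minutes.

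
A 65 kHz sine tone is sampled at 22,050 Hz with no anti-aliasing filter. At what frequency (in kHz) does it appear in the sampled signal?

Nyquist = 22,050/2 = 11,025 Hz; 65,000 Hz exceeds it.
Alias = |65,000 − 3×22,050| = |65,000 − 66,150| = 1,150 Hz = 1.15 kHz.

1.15 kHz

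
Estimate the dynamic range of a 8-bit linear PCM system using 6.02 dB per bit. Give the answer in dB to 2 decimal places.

48.16 dB

8 × 6.02 = 48.16 dB.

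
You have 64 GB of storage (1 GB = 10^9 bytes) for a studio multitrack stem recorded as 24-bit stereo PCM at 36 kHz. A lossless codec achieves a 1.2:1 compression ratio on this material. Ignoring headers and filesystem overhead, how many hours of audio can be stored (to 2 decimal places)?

98.77 hours

Uncompressed byte rate = 36,000 × 3 × 2 = 216,000 bytes/s.
After 1.2:1 compression, effective rate ≈ 180000 bytes/s.
Capacity = 64 × 1,000,000,000 = 64,000,000,000 bytes.
64,000,000,000 / effective rate ≈ 355555.56 s → 98.77 hours.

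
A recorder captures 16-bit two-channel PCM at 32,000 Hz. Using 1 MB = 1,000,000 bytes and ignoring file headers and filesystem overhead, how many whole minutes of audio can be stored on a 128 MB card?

Uncompressed byte rate = 32,000 × 2 × 2 = 128,000 bytes/s.
Capacity = 128 × 1,000,000 = 128,000,000 bytes.
128,000,000 / 128,000 ≈ 1000 s → 16 minutes.

16 minutes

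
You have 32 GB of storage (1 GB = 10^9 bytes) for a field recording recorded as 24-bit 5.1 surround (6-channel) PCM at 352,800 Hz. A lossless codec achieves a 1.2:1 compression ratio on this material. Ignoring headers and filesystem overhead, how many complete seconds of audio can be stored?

Uncompressed byte rate = 352,800 × 3 × 6 = 6,350,400 bytes/s.
After 1.2:1 compression, effective rate ≈ 5292000 bytes/s.
Capacity = 32 × 1,000,000,000 = 32,000,000,000 bytes.
32,000,000,000 / effective rate ≈ 6046.86 s → 6,046 seconds.

6,046 seconds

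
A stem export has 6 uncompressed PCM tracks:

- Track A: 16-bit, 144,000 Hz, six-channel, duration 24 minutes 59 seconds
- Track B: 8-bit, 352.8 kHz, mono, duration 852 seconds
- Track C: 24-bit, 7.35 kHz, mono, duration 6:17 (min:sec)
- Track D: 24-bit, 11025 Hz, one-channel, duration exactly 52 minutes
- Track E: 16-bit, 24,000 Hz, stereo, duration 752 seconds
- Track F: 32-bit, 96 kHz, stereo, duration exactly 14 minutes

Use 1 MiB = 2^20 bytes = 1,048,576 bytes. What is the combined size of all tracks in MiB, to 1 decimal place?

3547.4 MiB

Track A: 24 minutes 59 seconds = 1,499 s; 144,000 × 1,499 × 2 × 6 = 2,590,272,000 bytes.
Track B: 352,800 × 852 × 1 × 1 = 300,585,600 bytes.
Track C: 6:17 (min:sec) = 377 s; 7,350 × 377 × 3 × 1 = 8,312,850 bytes.
Track D: exactly 52 minutes = 3,120 s; 11,025 × 3,120 × 3 × 1 = 103,194,000 bytes.
Track E: 24,000 × 752 × 2 × 2 = 72,192,000 bytes.
Track F: exactly 14 minutes = 840 s; 96,000 × 840 × 4 × 2 = 645,120,000 bytes.
Total = 3,719,676,450 bytes = 3547.4 MiB.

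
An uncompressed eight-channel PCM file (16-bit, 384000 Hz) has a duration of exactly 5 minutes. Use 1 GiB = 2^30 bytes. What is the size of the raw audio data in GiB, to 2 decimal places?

1.72 GiB

Duration = exactly 5 minutes = 300 s.
Bytes = 384,000 samples/s × 300 s × 2 bytes/sample × 8 ch = 1,843,200,000 bytes.
1,843,200,000 / 1,073,741,824 = 1.72 GiB.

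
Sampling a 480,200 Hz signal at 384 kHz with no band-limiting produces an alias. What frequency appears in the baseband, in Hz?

Nyquist = 384,000/2 = 192,000 Hz; 480,200 Hz exceeds it.
Alias = |480,200 − 1×384,000| = |480,200 − 384,000| = 96,200 Hz.

96,200 Hz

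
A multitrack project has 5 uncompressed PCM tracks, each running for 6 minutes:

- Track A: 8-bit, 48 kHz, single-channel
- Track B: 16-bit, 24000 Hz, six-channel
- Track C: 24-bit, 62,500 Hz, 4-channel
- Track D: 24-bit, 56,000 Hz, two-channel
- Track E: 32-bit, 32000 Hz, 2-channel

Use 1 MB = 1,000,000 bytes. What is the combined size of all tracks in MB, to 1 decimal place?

6 minutes = 360 s.
Track A: 48,000 × 360 × 1 × 1 = 17,280,000 bytes.
Track B: 24,000 × 360 × 2 × 6 = 103,680,000 bytes.
Track C: 62,500 × 360 × 3 × 4 = 270,000,000 bytes.
Track D: 56,000 × 360 × 3 × 2 = 120,960,000 bytes.
Track E: 32,000 × 360 × 4 × 2 = 92,160,000 bytes.
Total = 604,080,000 bytes = 604.1 MB.

604.1 MB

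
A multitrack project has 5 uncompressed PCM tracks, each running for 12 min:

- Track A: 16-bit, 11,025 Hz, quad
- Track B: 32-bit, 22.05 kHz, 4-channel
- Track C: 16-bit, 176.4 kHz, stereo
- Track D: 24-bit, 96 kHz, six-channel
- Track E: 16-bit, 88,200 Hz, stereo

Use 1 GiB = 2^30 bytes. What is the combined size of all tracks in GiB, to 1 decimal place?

2.2 GiB

12 min = 720 s.
Track A: 11,025 × 720 × 2 × 4 = 63,504,000 bytes.
Track B: 22,050 × 720 × 4 × 4 = 254,016,000 bytes.
Track C: 176,400 × 720 × 2 × 2 = 508,032,000 bytes.
Track D: 96,000 × 720 × 3 × 6 = 1,244,160,000 bytes.
Track E: 88,200 × 720 × 2 × 2 = 254,016,000 bytes.
Total = 2,323,728,000 bytes = 2.2 GiB.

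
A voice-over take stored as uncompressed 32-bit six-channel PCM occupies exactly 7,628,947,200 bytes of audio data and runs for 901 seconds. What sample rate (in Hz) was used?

352,800 Hz

Bytes = sample_rate × seconds × bytes_per_sample × channels.
sample_rate = 7,628,947,200 / (901 × 4 × 6) = 7,628,947,200 / 21,624 = 352,800 Hz.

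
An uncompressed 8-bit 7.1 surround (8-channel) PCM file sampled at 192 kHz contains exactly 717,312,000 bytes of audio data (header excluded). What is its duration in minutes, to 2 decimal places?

Byte rate = 192,000 × 1 × 8 = 1,536,000 bytes/s.
Duration = 717,312,000 / 1,536,000 = 467 s.
467 s / 60 = 7.78 minutes.

7.78 minutes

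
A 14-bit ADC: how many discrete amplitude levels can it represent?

16,384 levels

2^14 = 16,384.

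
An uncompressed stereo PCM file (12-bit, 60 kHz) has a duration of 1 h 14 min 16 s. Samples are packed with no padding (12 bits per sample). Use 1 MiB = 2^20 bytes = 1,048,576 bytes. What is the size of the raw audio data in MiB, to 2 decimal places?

Duration = 1 h 14 min 16 s = 4,456 s.
Bits = 60,000 × 4,456 × 12 × 2 = 6,416,640,000 bits = 802,080,000 bytes.
802,080,000 / 1,048,576 = 764.92 MiB.

764.92 MiB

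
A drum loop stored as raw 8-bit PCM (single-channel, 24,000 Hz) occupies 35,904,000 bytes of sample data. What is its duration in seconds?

1,496 seconds

Byte rate = 24,000 × 1 × 1 = 24,000 bytes/s.
Duration = 35,904,000 / 24,000 = 1,496 s.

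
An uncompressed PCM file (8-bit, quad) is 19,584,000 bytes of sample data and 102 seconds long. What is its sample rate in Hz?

Bytes = sample_rate × seconds × bytes_per_sample × channels.
sample_rate = 19,584,000 / (102 × 1 × 4) = 19,584,000 / 408 = 48,000 Hz.

48,000 Hz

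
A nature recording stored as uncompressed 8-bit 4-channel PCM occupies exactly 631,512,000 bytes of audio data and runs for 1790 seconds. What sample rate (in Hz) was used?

88,200 Hz

Bytes = sample_rate × seconds × bytes_per_sample × channels.
sample_rate = 631,512,000 / (1,790 × 1 × 4) = 631,512,000 / 7,160 = 88,200 Hz.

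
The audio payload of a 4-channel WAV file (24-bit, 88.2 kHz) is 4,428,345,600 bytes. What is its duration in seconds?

Byte rate = 88,200 × 3 × 4 = 1,058,400 bytes/s.
Duration = 4,428,345,600 / 1,058,400 = 4,184 s.

4,184 seconds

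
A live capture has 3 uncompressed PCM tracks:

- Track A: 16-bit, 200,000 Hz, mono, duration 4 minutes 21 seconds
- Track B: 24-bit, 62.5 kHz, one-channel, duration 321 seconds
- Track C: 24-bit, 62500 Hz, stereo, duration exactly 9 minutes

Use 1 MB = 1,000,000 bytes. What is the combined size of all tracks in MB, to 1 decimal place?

Track A: 4 minutes 21 seconds = 261 s; 200,000 × 261 × 2 × 1 = 104,400,000 bytes.
Track B: 62,500 × 321 × 3 × 1 = 60,187,500 bytes.
Track C: exactly 9 minutes = 540 s; 62,500 × 540 × 3 × 2 = 202,500,000 bytes.
Total = 367,087,500 bytes = 367.1 MB.

367.1 MB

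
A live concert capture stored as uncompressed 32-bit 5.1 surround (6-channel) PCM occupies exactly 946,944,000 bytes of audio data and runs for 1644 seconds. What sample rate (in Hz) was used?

24,000 Hz

Bytes = sample_rate × seconds × bytes_per_sample × channels.
sample_rate = 946,944,000 / (1,644 × 4 × 6) = 946,944,000 / 39,456 = 24,000 Hz.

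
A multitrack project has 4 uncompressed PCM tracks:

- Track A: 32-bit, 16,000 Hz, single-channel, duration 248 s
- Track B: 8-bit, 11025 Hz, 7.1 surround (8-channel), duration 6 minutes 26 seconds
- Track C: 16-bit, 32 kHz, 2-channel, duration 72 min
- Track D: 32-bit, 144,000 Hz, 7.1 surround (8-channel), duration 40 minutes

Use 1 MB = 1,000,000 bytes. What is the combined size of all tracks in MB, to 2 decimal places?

11662.08 MB

Track A: 16,000 × 248 × 4 × 1 = 15,872,000 bytes.
Track B: 6 minutes 26 seconds = 386 s; 11,025 × 386 × 1 × 8 = 34,045,200 bytes.
Track C: 72 min = 4,320 s; 32,000 × 4,320 × 2 × 2 = 552,960,000 bytes.
Track D: 40 minutes = 2,400 s; 144,000 × 2,400 × 4 × 8 = 11,059,200,000 bytes.
Total = 11,662,077,200 bytes = 11662.08 MB.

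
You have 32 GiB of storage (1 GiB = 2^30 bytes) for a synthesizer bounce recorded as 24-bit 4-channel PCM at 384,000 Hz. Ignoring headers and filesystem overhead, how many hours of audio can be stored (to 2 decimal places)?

Uncompressed byte rate = 384,000 × 3 × 4 = 4,608,000 bytes/s.
Capacity = 32 × 1,073,741,824 = 34,359,738,368 bytes.
34,359,738,368 / 4,608,000 ≈ 7456.54 s → 2.07 hours.

2.07 hours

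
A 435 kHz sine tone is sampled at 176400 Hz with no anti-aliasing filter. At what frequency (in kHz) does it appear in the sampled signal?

Nyquist = 176,400/2 = 88,200 Hz; 435,000 Hz exceeds it.
Alias = |435,000 − 2×176,400| = |435,000 − 352,800| = 82,200 Hz = 82.2 kHz.

82.2 kHz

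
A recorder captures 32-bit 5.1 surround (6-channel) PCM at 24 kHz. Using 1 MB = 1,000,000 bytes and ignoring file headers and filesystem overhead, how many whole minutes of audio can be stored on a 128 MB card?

Uncompressed byte rate = 24,000 × 4 × 6 = 576,000 bytes/s.
Capacity = 128 × 1,000,000 = 128,000,000 bytes.
128,000,000 / 576,000 ≈ 222.22 s → 3 minutes.

3 minutes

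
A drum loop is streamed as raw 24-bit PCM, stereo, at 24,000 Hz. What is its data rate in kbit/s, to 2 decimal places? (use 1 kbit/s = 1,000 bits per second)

1152.00 kbit/s

Bit rate = 24,000 × 24 × 2 = 1,152,000 bits/s.
= 1152.00 kbit/s.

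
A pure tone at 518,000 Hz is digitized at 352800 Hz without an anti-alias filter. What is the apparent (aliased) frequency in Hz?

Nyquist = 352,800/2 = 176,400 Hz; 518,000 Hz exceeds it.
Alias = |518,000 − 1×352,800| = |518,000 − 352,800| = 165,200 Hz.

165,200 Hz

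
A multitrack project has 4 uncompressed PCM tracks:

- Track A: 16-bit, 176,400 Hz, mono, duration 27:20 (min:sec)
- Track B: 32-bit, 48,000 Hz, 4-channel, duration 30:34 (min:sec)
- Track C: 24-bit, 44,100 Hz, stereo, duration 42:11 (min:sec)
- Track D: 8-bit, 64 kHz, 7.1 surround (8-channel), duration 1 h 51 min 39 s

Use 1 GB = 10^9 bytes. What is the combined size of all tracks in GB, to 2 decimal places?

Track A: 27:20 (min:sec) = 1,640 s; 176,400 × 1,640 × 2 × 1 = 578,592,000 bytes.
Track B: 30:34 (min:sec) = 1,834 s; 48,000 × 1,834 × 4 × 4 = 1,408,512,000 bytes.
Track C: 42:11 (min:sec) = 2,531 s; 44,100 × 2,531 × 3 × 2 = 669,702,600 bytes.
Track D: 1 h 51 min 39 s = 6,699 s; 64,000 × 6,699 × 1 × 8 = 3,429,888,000 bytes.
Total = 6,086,694,600 bytes = 6.09 GB.

6.09 GB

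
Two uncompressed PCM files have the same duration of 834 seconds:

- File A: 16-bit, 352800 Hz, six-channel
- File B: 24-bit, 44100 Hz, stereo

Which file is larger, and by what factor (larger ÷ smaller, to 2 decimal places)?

File A: 352,800 × 2 × 6 = 4,233,600 bytes/s.
File B: 44,100 × 3 × 2 = 264,600 bytes/s.
File A is larger; ratio = 3,530,822,400 / 220,676,400 = 16.00.

File A, by a factor of 16.00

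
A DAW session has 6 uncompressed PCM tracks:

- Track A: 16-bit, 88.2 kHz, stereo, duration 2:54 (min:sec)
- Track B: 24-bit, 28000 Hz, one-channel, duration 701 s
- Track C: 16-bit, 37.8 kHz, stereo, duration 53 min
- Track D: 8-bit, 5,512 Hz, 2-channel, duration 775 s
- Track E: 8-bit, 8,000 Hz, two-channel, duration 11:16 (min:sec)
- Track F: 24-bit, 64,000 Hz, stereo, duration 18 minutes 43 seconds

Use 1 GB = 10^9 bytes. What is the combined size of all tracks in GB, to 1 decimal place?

Track A: 2:54 (min:sec) = 174 s; 88,200 × 174 × 2 × 2 = 61,387,200 bytes.
Track B: 28,000 × 701 × 3 × 1 = 58,884,000 bytes.
Track C: 53 min = 3,180 s; 37,800 × 3,180 × 2 × 2 = 480,816,000 bytes.
Track D: 5,512 × 775 × 1 × 2 = 8,543,600 bytes.
Track E: 11:16 (min:sec) = 676 s; 8,000 × 676 × 1 × 2 = 10,816,000 bytes.
Track F: 18 minutes 43 seconds = 1,123 s; 64,000 × 1,123 × 3 × 2 = 431,232,000 bytes.
Total = 1,051,678,800 bytes = 1.1 GB.

1.1 GB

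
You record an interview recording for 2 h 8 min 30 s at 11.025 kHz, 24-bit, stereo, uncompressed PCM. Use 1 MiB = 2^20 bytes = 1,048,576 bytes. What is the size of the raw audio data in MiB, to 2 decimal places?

Duration = 2 h 8 min 30 s = 7,710 s.
Bytes = 11,025 samples/s × 7,710 s × 3 bytes/sample × 2 ch = 510,016,500 bytes.
510,016,500 / 1,048,576 = 486.39 MiB.

486.39 MiB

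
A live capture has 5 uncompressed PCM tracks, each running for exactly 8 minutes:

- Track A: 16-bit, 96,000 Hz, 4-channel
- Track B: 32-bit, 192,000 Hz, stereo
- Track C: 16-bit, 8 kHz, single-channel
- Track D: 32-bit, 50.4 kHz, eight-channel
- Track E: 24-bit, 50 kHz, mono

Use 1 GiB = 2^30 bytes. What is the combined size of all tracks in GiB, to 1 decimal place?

exactly 8 minutes = 480 s.
Track A: 96,000 × 480 × 2 × 4 = 368,640,000 bytes.
Track B: 192,000 × 480 × 4 × 2 = 737,280,000 bytes.
Track C: 8,000 × 480 × 2 × 1 = 7,680,000 bytes.
Track D: 50,400 × 480 × 4 × 8 = 774,144,000 bytes.
Track E: 50,000 × 480 × 3 × 1 = 72,000,000 bytes.
Total = 1,959,744,000 bytes = 1.8 GiB.

1.8 GiB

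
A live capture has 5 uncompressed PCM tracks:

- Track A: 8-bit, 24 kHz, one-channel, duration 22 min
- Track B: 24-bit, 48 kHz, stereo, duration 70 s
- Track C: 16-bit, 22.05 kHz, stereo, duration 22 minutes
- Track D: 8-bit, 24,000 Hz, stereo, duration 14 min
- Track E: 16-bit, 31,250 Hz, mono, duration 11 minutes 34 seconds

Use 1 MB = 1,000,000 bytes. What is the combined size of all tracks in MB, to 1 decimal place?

Track A: 22 min = 1,320 s; 24,000 × 1,320 × 1 × 1 = 31,680,000 bytes.
Track B: 48,000 × 70 × 3 × 2 = 20,160,000 bytes.
Track C: 22 minutes = 1,320 s; 22,050 × 1,320 × 2 × 2 = 116,424,000 bytes.
Track D: 14 min = 840 s; 24,000 × 840 × 1 × 2 = 40,320,000 bytes.
Track E: 11 minutes 34 seconds = 694 s; 31,250 × 694 × 2 × 1 = 43,375,000 bytes.
Total = 251,959,000 bytes = 252.0 MB.

252.0 MB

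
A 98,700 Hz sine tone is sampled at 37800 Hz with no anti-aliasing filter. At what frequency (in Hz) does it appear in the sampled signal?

14,700 Hz

Nyquist = 37,800/2 = 18,900 Hz; 98,700 Hz exceeds it.
Alias = |98,700 − 3×37,800| = |98,700 − 113,400| = 14,700 Hz.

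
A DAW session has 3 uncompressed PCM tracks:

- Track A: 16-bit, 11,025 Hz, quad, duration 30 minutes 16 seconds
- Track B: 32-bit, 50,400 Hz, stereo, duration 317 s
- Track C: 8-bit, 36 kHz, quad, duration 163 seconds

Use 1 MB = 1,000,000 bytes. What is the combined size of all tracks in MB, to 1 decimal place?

311.5 MB

Track A: 30 minutes 16 seconds = 1,816 s; 11,025 × 1,816 × 2 × 4 = 160,171,200 bytes.
Track B: 50,400 × 317 × 4 × 2 = 127,814,400 bytes.
Track C: 36,000 × 163 × 1 × 4 = 23,472,000 bytes.
Total = 311,457,600 bytes = 311.5 MB.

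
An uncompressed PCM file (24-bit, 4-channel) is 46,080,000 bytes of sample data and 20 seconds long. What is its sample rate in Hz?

Bytes = sample_rate × seconds × bytes_per_sample × channels.
sample_rate = 46,080,000 / (20 × 3 × 4) = 46,080,000 / 240 = 192,000 Hz.

192,000 Hz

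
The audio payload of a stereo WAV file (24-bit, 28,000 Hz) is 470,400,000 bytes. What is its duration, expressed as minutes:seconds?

46:40

Byte rate = 28,000 × 3 × 2 = 168,000 bytes/s.
Duration = 470,400,000 / 168,000 = 2,800 s.
2,800 s = 46:40.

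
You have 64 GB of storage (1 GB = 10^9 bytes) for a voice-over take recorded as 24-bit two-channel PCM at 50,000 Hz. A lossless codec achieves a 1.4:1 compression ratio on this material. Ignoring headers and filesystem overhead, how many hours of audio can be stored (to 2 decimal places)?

82.96 hours

Uncompressed byte rate = 50,000 × 3 × 2 = 300,000 bytes/s.
After 1.4:1 compression, effective rate ≈ 214285.71 bytes/s.
Capacity = 64 × 1,000,000,000 = 64,000,000,000 bytes.
64,000,000,000 / effective rate ≈ 298666.67 s → 82.96 hours.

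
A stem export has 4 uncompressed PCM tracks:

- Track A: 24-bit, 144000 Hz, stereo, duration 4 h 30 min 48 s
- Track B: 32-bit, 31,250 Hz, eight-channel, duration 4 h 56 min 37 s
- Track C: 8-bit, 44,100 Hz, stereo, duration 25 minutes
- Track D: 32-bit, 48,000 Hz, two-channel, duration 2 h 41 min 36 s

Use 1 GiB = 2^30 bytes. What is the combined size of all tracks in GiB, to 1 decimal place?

33.2 GiB

Track A: 4 h 30 min 48 s = 16,248 s; 144,000 × 16,248 × 3 × 2 = 14,038,272,000 bytes.
Track B: 4 h 56 min 37 s = 17,797 s; 31,250 × 17,797 × 4 × 8 = 17,797,000,000 bytes.
Track C: 25 minutes = 1,500 s; 44,100 × 1,500 × 1 × 2 = 132,300,000 bytes.
Track D: 2 h 41 min 36 s = 9,696 s; 48,000 × 9,696 × 4 × 2 = 3,723,264,000 bytes.
Total = 35,690,836,000 bytes = 33.2 GiB.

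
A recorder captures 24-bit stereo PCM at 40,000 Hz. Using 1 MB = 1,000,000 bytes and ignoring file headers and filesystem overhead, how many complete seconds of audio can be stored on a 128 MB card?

533 seconds

Uncompressed byte rate = 40,000 × 3 × 2 = 240,000 bytes/s.
Capacity = 128 × 1,000,000 = 128,000,000 bytes.
128,000,000 / 240,000 ≈ 533.33 s → 533 seconds.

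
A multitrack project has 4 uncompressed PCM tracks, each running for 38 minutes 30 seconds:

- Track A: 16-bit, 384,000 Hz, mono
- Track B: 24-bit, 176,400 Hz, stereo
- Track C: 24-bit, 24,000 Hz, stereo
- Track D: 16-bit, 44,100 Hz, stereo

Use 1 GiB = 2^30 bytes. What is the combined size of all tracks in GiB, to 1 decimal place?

38 minutes 30 seconds = 2,310 s.
Track A: 384,000 × 2,310 × 2 × 1 = 1,774,080,000 bytes.
Track B: 176,400 × 2,310 × 3 × 2 = 2,444,904,000 bytes.
Track C: 24,000 × 2,310 × 3 × 2 = 332,640,000 bytes.
Track D: 44,100 × 2,310 × 2 × 2 = 407,484,000 bytes.
Total = 4,959,108,000 bytes = 4.6 GiB.

4.6 GiB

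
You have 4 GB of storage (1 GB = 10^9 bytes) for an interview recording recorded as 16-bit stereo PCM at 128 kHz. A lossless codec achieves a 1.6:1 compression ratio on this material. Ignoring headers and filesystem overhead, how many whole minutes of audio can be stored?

208 minutes

Uncompressed byte rate = 128,000 × 2 × 2 = 512,000 bytes/s.
After 1.6:1 compression, effective rate ≈ 320000 bytes/s.
Capacity = 4 × 1,000,000,000 = 4,000,000,000 bytes.
4,000,000,000 / effective rate ≈ 12500 s → 208 minutes.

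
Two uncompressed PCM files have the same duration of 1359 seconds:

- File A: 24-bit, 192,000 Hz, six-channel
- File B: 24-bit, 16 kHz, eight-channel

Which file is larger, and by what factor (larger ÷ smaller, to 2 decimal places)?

File A, by a factor of 9.00

File A: 192,000 × 3 × 6 = 3,456,000 bytes/s.
File B: 16,000 × 3 × 8 = 384,000 bytes/s.
File A is larger; ratio = 4,696,704,000 / 521,856,000 = 9.00.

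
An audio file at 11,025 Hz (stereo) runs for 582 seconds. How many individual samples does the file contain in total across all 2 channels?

12,833,100 samples

11,025 × 582 s × 2 ch = 12,833,100 samples.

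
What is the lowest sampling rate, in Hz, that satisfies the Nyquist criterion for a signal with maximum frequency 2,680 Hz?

Minimum sample rate = 2 × 2,680 Hz = 5,360 Hz.

5,360 Hz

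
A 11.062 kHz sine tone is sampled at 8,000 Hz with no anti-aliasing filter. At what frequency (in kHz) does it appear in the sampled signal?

Nyquist = 8,000/2 = 4,000 Hz; 11,062 Hz exceeds it.
Alias = |11,062 − 1×8,000| = |11,062 − 8,000| = 3,062 Hz = 3.062 kHz.

3.062 kHz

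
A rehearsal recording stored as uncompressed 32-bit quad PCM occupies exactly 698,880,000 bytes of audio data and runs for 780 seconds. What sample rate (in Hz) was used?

Bytes = sample_rate × seconds × bytes_per_sample × channels.
sample_rate = 698,880,000 / (780 × 4 × 4) = 698,880,000 / 12,480 = 56,000 Hz.

56,000 Hz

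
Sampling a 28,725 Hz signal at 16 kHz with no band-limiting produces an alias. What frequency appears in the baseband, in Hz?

3,275 Hz

Nyquist = 16,000/2 = 8,000 Hz; 28,725 Hz exceeds it.
Alias = |28,725 − 2×16,000| = |28,725 − 32,000| = 3,275 Hz.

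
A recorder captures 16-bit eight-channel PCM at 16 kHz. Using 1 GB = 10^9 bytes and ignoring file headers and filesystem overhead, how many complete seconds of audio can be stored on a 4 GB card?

Uncompressed byte rate = 16,000 × 2 × 8 = 256,000 bytes/s.
Capacity = 4 × 1,000,000,000 = 4,000,000,000 bytes.
4,000,000,000 / 256,000 ≈ 15625 s → 15,625 seconds.

15,625 seconds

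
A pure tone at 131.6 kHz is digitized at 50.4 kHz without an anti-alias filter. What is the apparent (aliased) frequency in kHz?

Nyquist = 50,400/2 = 25,200 Hz; 131,600 Hz exceeds it.
Alias = |131,600 − 3×50,400| = |131,600 − 151,200| = 19,600 Hz = 19.6 kHz.

19.6 kHz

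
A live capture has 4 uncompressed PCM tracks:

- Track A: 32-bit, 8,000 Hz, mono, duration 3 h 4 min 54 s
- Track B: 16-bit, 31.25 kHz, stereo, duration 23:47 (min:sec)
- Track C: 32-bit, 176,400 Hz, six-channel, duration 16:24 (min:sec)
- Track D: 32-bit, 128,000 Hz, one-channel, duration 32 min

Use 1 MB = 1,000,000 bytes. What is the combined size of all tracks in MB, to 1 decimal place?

Track A: 3 h 4 min 54 s = 11,094 s; 8,000 × 11,094 × 4 × 1 = 355,008,000 bytes.
Track B: 23:47 (min:sec) = 1,427 s; 31,250 × 1,427 × 2 × 2 = 178,375,000 bytes.
Track C: 16:24 (min:sec) = 984 s; 176,400 × 984 × 4 × 6 = 4,165,862,400 bytes.
Track D: 32 min = 1,920 s; 128,000 × 1,920 × 4 × 1 = 983,040,000 bytes.
Total = 5,682,285,400 bytes = 5682.3 MB.

5682.3 MB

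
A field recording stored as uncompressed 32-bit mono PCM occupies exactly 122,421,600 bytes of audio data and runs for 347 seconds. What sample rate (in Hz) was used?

88,200 Hz

Bytes = sample_rate × seconds × bytes_per_sample × channels.
sample_rate = 122,421,600 / (347 × 4 × 1) = 122,421,600 / 1,388 = 88,200 Hz.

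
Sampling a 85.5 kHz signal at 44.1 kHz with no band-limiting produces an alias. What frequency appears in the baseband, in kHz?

2.7 kHz

Nyquist = 44,100/2 = 22,050 Hz; 85,500 Hz exceeds it.
Alias = |85,500 − 2×44,100| = |85,500 − 88,200| = 2,700 Hz = 2.7 kHz.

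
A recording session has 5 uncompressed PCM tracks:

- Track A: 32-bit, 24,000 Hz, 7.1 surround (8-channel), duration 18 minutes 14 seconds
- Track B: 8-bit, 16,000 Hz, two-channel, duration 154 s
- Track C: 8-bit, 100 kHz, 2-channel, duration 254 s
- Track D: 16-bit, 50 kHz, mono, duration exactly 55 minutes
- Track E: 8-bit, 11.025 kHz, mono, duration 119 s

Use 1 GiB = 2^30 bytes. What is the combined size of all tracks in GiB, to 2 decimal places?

Track A: 18 minutes 14 seconds = 1,094 s; 24,000 × 1,094 × 4 × 8 = 840,192,000 bytes.
Track B: 16,000 × 154 × 1 × 2 = 4,928,000 bytes.
Track C: 100,000 × 254 × 1 × 2 = 50,800,000 bytes.
Track D: exactly 55 minutes = 3,300 s; 50,000 × 3,300 × 2 × 1 = 330,000,000 bytes.
Track E: 11,025 × 119 × 1 × 1 = 1,311,975 bytes.
Total = 1,227,231,975 bytes = 1.14 GiB.

1.14 GiB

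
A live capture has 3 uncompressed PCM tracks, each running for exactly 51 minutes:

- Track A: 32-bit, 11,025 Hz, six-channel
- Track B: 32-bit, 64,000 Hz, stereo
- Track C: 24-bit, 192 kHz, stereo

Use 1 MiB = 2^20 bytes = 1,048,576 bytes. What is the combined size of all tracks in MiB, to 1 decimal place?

exactly 51 minutes = 3,060 s.
Track A: 11,025 × 3,060 × 4 × 6 = 809,676,000 bytes.
Track B: 64,000 × 3,060 × 4 × 2 = 1,566,720,000 bytes.
Track C: 192,000 × 3,060 × 3 × 2 = 3,525,120,000 bytes.
Total = 5,901,516,000 bytes = 5628.1 MiB.

5628.1 MiB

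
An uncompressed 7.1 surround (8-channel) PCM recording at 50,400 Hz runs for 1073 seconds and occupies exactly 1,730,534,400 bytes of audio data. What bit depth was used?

Bytes per sample = 1,730,534,400 / (50,400 × 1,073 × 8) = 1,730,534,400 / 432,633,600 = 4.
Bit depth = 4 × 8 = 32 bits.

32 bits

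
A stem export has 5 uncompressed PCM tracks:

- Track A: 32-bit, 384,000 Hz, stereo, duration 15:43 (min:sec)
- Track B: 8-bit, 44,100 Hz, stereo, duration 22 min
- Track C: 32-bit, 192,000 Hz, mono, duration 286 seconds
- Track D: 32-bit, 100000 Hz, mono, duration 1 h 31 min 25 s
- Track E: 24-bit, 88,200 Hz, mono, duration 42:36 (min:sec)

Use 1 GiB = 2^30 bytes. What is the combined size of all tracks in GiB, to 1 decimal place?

5.7 GiB

Track A: 15:43 (min:sec) = 943 s; 384,000 × 943 × 4 × 2 = 2,896,896,000 bytes.
Track B: 22 min = 1,320 s; 44,100 × 1,320 × 1 × 2 = 116,424,000 bytes.
Track C: 192,000 × 286 × 4 × 1 = 219,648,000 bytes.
Track D: 1 h 31 min 25 s = 5,485 s; 100,000 × 5,485 × 4 × 1 = 2,194,000,000 bytes.
Track E: 42:36 (min:sec) = 2,556 s; 88,200 × 2,556 × 3 × 1 = 676,317,600 bytes.
Total = 6,103,285,600 bytes = 5.7 GiB.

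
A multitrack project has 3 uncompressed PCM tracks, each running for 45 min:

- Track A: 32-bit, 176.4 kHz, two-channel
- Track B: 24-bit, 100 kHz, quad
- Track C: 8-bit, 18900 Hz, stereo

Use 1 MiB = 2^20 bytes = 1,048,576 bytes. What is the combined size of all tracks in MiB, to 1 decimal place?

6821.0 MiB

45 min = 2,700 s.
Track A: 176,400 × 2,700 × 4 × 2 = 3,810,240,000 bytes.
Track B: 100,000 × 2,700 × 3 × 4 = 3,240,000,000 bytes.
Track C: 18,900 × 2,700 × 1 × 2 = 102,060,000 bytes.
Total = 7,152,300,000 bytes = 6821.0 MiB.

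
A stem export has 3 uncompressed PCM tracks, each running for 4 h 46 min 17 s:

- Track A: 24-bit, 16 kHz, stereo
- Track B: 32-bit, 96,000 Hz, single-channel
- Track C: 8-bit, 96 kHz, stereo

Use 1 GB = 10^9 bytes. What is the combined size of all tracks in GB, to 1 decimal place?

4 h 46 min 17 s = 17,177 s.
Track A: 16,000 × 17,177 × 3 × 2 = 1,648,992,000 bytes.
Track B: 96,000 × 17,177 × 4 × 1 = 6,595,968,000 bytes.
Track C: 96,000 × 17,177 × 1 × 2 = 3,297,984,000 bytes.
Total = 11,542,944,000 bytes = 11.5 GB.

11.5 GB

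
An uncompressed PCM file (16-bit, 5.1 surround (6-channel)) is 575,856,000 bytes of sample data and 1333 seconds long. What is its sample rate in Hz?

36,000 Hz

Bytes = sample_rate × seconds × bytes_per_sample × channels.
sample_rate = 575,856,000 / (1,333 × 2 × 6) = 575,856,000 / 15,996 = 36,000 Hz.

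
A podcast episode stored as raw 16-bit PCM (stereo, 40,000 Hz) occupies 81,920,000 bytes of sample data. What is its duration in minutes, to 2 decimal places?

Byte rate = 40,000 × 2 × 2 = 160,000 bytes/s.
Duration = 81,920,000 / 160,000 = 512 s.
512 s / 60 = 8.53 minutes.

8.53 minutes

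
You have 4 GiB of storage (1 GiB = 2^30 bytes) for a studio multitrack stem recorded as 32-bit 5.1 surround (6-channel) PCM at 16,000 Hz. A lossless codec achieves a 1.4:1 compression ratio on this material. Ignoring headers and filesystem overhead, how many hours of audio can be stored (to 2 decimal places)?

Uncompressed byte rate = 16,000 × 4 × 6 = 384,000 bytes/s.
After 1.4:1 compression, effective rate ≈ 274285.71 bytes/s.
Capacity = 4 × 1,073,741,824 = 4,294,967,296 bytes.
4,294,967,296 / effective rate ≈ 15658.73 s → 4.35 hours.

4.35 hours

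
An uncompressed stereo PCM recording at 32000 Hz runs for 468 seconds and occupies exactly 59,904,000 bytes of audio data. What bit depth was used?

Bytes per sample = 59,904,000 / (32,000 × 468 × 2) = 59,904,000 / 29,952,000 = 2.
Bit depth = 2 × 8 = 16 bits.

16 bits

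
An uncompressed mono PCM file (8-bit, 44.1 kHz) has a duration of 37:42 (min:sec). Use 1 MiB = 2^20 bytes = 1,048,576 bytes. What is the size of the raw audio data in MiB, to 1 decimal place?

95.1 MiB

Duration = 37:42 (min:sec) = 2,262 s.
Bytes = 44,100 samples/s × 2,262 s × 1 bytes/sample × 1 ch = 99,754,200 bytes.
99,754,200 / 1,048,576 = 95.1 MiB.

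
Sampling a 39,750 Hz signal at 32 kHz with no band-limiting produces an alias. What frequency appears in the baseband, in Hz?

7,750 Hz

Nyquist = 32,000/2 = 16,000 Hz; 39,750 Hz exceeds it.
Alias = |39,750 − 1×32,000| = |39,750 − 32,000| = 7,750 Hz.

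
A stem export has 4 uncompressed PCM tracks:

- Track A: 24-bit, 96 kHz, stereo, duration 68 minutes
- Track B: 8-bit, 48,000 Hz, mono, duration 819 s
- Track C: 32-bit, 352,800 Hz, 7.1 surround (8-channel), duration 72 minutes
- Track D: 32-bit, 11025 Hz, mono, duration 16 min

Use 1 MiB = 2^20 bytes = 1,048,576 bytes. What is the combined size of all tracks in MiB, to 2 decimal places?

48830.80 MiB

Track A: 68 minutes = 4,080 s; 96,000 × 4,080 × 3 × 2 = 2,350,080,000 bytes.
Track B: 48,000 × 819 × 1 × 1 = 39,312,000 bytes.
Track C: 72 minutes = 4,320 s; 352,800 × 4,320 × 4 × 8 = 48,771,072,000 bytes.
Track D: 16 min = 960 s; 11,025 × 960 × 4 × 1 = 42,336,000 bytes.
Total = 51,202,800,000 bytes = 48830.80 MiB.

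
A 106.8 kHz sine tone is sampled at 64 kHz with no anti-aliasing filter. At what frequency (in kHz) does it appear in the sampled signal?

21.2 kHz

Nyquist = 64,000/2 = 32,000 Hz; 106,800 Hz exceeds it.
Alias = |106,800 − 2×64,000| = |106,800 − 128,000| = 21,200 Hz = 21.2 kHz.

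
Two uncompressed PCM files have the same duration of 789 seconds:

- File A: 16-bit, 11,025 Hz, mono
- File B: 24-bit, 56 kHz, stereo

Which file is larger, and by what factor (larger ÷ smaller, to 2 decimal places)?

File B, by a factor of 15.24

File A: 11,025 × 2 × 1 = 22,050 bytes/s.
File B: 56,000 × 3 × 2 = 336,000 bytes/s.
File B is larger; ratio = 265,104,000 / 17,397,450 = 15.24.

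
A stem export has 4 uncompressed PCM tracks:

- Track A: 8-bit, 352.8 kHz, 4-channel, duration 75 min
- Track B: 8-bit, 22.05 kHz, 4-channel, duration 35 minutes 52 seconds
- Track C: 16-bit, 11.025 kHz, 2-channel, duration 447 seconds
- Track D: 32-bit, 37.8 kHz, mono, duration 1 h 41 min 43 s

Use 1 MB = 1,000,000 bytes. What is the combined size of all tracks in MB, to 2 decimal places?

Track A: 75 min = 4,500 s; 352,800 × 4,500 × 1 × 4 = 6,350,400,000 bytes.
Track B: 35 minutes 52 seconds = 2,152 s; 22,050 × 2,152 × 1 × 4 = 189,806,400 bytes.
Track C: 11,025 × 447 × 2 × 2 = 19,712,700 bytes.
Track D: 1 h 41 min 43 s = 6,103 s; 37,800 × 6,103 × 4 × 1 = 922,773,600 bytes.
Total = 7,482,692,700 bytes = 7482.69 MB.

7482.69 MB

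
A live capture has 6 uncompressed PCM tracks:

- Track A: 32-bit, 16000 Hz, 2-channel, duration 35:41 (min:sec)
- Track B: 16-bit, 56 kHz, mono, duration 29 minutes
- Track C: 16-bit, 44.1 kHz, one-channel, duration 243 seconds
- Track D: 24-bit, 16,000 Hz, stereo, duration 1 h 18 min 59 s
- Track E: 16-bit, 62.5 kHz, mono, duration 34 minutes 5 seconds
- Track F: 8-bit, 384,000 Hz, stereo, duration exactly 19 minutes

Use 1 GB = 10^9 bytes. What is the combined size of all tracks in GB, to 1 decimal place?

Track A: 35:41 (min:sec) = 2,141 s; 16,000 × 2,141 × 4 × 2 = 274,048,000 bytes.
Track B: 29 minutes = 1,740 s; 56,000 × 1,740 × 2 × 1 = 194,880,000 bytes.
Track C: 44,100 × 243 × 2 × 1 = 21,432,600 bytes.
Track D: 1 h 18 min 59 s = 4,739 s; 16,000 × 4,739 × 3 × 2 = 454,944,000 bytes.
Track E: 34 minutes 5 seconds = 2,045 s; 62,500 × 2,045 × 2 × 1 = 255,625,000 bytes.
Track F: exactly 19 minutes = 1,140 s; 384,000 × 1,140 × 1 × 2 = 875,520,000 bytes.
Total = 2,076,449,600 bytes = 2.1 GB.

2.1 GB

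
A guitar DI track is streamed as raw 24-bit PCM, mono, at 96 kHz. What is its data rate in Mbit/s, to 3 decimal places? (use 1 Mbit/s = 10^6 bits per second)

Bit rate = 96,000 × 24 × 1 = 2,304,000 bits/s.
= 2.304 Mbit/s.

2.304 Mbit/s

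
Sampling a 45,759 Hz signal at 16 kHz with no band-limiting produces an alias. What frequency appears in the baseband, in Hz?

2,241 Hz

Nyquist = 16,000/2 = 8,000 Hz; 45,759 Hz exceeds it.
Alias = |45,759 − 3×16,000| = |45,759 − 48,000| = 2,241 Hz.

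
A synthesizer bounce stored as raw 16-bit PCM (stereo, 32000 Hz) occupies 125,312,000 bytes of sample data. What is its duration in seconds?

979 seconds

Byte rate = 32,000 × 2 × 2 = 128,000 bytes/s.
Duration = 125,312,000 / 128,000 = 979 s.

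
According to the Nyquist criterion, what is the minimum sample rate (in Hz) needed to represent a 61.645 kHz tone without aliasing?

123,290 Hz

Minimum sample rate = 2 × 61,645 Hz = 123,290 Hz.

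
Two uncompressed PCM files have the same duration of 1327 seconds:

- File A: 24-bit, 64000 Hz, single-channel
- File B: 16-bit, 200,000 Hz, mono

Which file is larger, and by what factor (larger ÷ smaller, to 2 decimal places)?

File A: 64,000 × 3 × 1 = 192,000 bytes/s.
File B: 200,000 × 2 × 1 = 400,000 bytes/s.
File B is larger; ratio = 530,800,000 / 254,784,000 = 2.08.

File B, by a factor of 2.08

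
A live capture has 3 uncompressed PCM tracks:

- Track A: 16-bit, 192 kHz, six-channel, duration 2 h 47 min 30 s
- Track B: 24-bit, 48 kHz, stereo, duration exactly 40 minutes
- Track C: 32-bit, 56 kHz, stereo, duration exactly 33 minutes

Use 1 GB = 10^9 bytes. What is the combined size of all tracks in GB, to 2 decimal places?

Track A: 2 h 47 min 30 s = 10,050 s; 192,000 × 10,050 × 2 × 6 = 23,155,200,000 bytes.
Track B: exactly 40 minutes = 2,400 s; 48,000 × 2,400 × 3 × 2 = 691,200,000 bytes.
Track C: exactly 33 minutes = 1,980 s; 56,000 × 1,980 × 4 × 2 = 887,040,000 bytes.
Total = 24,733,440,000 bytes = 24.73 GB.

24.73 GB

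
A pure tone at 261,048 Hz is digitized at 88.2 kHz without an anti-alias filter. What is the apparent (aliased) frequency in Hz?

3,552 Hz

Nyquist = 88,200/2 = 44,100 Hz; 261,048 Hz exceeds it.
Alias = |261,048 − 3×88,200| = |261,048 − 264,600| = 3,552 Hz.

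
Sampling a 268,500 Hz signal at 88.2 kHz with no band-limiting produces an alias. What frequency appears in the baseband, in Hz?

Nyquist = 88,200/2 = 44,100 Hz; 268,500 Hz exceeds it.
Alias = |268,500 − 3×88,200| = |268,500 − 264,600| = 3,900 Hz.

3,900 Hz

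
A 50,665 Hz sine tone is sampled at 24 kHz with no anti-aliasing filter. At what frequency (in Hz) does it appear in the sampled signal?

2,665 Hz

Nyquist = 24,000/2 = 12,000 Hz; 50,665 Hz exceeds it.
Alias = |50,665 − 2×24,000| = |50,665 − 48,000| = 2,665 Hz.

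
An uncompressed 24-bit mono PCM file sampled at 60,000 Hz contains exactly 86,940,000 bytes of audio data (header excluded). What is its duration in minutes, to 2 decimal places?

8.05 minutes

Byte rate = 60,000 × 3 × 1 = 180,000 bytes/s.
Duration = 86,940,000 / 180,000 = 483 s.
483 s / 60 = 8.05 minutes.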